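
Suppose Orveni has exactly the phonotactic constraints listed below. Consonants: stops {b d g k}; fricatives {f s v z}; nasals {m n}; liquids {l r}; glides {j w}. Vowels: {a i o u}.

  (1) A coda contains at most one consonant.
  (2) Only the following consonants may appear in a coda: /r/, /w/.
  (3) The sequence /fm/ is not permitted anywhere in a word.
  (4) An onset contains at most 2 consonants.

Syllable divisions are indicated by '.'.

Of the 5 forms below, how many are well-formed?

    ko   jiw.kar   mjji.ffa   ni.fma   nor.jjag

2

ko — σ1 onset /k/, coda /∅/ ok → well-formed
jiw.kar — σ1 onset /j/, coda /w/ ok; σ2 onset /k/, coda /r/ ok → well-formed
mjji.ffa — violates constraint 4: syllable 1 onset /mjj/ has 3 consonants (> 2) → ill-formed
ni.fma — violates constraint 3: contains banned sequence /fm/ → ill-formed
nor.jjag — violates constraint 2: syllable 2 coda contains /g/, which is not a licensed coda consonant → ill-formed
Well-formed: ko, jiw.kar → 2.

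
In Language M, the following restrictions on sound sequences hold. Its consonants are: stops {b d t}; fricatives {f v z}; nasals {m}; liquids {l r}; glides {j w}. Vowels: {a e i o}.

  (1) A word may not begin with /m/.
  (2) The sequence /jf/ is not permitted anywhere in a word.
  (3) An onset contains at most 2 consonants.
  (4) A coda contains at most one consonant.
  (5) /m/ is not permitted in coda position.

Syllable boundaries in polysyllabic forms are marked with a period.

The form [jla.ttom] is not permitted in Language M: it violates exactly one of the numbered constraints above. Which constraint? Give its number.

5

[jla.ttom]: syllable 2 coda contains /m/.
This is a violation of constraint 5: "/m/ is not permitted in coda position."
The remaining constraints (1, 2, 3, 4) are satisfied.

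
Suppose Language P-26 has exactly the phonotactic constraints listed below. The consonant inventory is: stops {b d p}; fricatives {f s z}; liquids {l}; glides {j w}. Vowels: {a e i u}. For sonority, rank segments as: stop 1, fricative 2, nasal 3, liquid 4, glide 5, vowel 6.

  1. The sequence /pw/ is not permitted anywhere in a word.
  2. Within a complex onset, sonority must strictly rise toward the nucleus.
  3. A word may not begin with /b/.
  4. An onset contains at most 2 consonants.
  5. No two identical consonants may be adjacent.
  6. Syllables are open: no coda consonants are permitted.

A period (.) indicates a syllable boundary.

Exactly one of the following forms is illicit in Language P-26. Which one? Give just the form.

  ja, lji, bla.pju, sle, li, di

bla.pju

ja — σ1 onset /j/, coda /∅/ ok → licit
lji — σ1 onset /lj/ (4→5 rises), coda /∅/ ok → licit
bla.pju — violates constraint 3: word begins with /b/ → illicit
sle — σ1 onset /sl/ (2→4 rises), coda /∅/ ok → licit
li — σ1 onset /l/, coda /∅/ ok → licit
di — σ1 onset /d/, coda /∅/ ok → licit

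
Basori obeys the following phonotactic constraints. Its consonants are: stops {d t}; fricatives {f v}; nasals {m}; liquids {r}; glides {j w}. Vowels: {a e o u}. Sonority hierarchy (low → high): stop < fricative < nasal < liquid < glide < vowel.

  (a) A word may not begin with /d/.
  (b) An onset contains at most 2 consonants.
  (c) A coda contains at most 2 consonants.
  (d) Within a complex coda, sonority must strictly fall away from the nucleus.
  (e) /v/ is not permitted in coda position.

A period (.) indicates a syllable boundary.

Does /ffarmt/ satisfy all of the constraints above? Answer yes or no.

no

/ffarmt/ — violates constraint (c): syllable 1 coda /rmt/ has 3 consonants (> 2) → illicit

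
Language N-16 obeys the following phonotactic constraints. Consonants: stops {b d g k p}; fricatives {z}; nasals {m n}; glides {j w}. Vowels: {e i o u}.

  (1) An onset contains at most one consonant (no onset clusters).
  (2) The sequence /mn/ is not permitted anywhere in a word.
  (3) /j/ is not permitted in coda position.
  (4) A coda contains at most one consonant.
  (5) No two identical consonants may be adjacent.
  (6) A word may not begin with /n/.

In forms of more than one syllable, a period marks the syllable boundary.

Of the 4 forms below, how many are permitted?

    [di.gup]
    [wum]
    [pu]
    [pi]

[di.gup] — σ1 onset /d/, coda /∅/ ok; σ2 onset /g/, coda /p/ ok → permitted
[wum] — σ1 onset /w/, coda /m/ ok → permitted
[pu] — σ1 onset /p/, coda /∅/ ok → permitted
[pi] — σ1 onset /p/, coda /∅/ ok → permitted
Permitted: [di.gup], [wum], [pu], [pi] → 4.

4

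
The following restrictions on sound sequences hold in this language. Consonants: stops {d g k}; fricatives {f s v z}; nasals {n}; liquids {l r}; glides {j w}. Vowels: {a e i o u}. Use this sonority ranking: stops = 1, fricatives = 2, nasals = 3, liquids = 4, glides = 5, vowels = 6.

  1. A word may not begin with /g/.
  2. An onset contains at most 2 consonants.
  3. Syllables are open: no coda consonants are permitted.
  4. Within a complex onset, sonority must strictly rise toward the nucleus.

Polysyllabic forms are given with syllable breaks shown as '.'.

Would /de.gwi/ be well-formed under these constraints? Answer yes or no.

yes

/de.gwi/ — σ1 onset /d/, coda /∅/ ok; σ2 onset /gw/ (1→5 rises), coda /∅/ ok → well-formed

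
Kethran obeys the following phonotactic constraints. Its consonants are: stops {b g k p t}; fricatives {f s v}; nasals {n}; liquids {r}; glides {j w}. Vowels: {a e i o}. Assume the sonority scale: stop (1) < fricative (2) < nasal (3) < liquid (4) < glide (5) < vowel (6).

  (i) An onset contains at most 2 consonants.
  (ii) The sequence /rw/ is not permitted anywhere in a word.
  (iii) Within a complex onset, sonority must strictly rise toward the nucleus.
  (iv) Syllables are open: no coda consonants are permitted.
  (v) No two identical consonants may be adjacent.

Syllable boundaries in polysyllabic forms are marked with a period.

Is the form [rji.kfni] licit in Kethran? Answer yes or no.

no

[rji.kfni] — violates constraint (i): syllable 2 onset /kfn/ has 3 consonants (> 2) → illicit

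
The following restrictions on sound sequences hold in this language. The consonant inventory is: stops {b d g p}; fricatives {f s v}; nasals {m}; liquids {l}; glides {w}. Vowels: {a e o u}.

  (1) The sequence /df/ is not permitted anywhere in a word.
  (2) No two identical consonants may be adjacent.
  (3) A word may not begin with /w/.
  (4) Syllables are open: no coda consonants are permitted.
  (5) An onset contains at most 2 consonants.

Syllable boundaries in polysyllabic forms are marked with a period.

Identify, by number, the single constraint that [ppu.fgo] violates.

2

[ppu.fgo]: adjacent identical consonants /pp/.
This is a violation of constraint 2: "No two identical consonants may be adjacent."
The remaining constraints (1, 3, 4, 5) are satisfied.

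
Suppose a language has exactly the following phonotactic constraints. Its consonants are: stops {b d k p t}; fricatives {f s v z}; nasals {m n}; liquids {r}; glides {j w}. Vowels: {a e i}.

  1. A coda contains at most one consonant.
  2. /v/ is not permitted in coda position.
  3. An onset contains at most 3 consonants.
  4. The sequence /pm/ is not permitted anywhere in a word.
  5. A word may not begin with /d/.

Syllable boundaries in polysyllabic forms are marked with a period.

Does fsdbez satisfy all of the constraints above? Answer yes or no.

fsdbez — violates constraint 3: syllable 1 onset /fsdb/ has 4 consonants (> 3) → not permitted

no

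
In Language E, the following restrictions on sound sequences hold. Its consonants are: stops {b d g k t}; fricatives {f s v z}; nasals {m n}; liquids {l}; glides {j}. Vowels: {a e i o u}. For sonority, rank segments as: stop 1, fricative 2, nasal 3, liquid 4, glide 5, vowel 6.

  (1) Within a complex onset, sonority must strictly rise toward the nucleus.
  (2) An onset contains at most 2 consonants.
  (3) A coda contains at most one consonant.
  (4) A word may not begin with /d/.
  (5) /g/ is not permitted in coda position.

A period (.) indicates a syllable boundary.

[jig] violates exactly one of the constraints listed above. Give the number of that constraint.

[jig]: syllable 1 coda contains /g/.
This is a violation of constraint 5: "/g/ is not permitted in coda position."
The remaining constraints (1, 2, 3, 4) are satisfied.

5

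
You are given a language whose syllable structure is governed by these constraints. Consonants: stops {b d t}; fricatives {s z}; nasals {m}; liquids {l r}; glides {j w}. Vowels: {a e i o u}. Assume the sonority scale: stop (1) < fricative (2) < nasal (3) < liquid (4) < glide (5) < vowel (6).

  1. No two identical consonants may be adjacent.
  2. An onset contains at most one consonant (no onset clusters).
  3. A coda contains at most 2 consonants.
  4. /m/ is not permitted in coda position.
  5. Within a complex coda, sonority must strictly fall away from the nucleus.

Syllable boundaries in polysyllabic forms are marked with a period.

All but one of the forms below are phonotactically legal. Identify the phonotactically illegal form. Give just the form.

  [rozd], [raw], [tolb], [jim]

[jim]

[rozd] — σ1 onset /r/, coda /zd/ (2→1 falls) ok → phonotactically legal
[raw] — σ1 onset /r/, coda /w/ ok → phonotactically legal
[tolb] — σ1 onset /t/, coda /lb/ (4→1 falls) ok → phonotactically legal
[jim] — violates constraint 4: syllable 1 coda contains /m/ → phonotactically illegal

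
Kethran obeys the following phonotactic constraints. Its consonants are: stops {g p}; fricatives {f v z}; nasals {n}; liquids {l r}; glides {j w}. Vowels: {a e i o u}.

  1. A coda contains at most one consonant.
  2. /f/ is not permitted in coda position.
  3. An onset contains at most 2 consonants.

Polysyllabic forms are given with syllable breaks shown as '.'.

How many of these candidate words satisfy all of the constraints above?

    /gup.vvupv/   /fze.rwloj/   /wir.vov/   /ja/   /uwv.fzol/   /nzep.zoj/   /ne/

4

/gup.vvupv/ — violates constraint 1: syllable 2 coda /pv/ has 2 consonants (> 1) → not permitted
/fze.rwloj/ — violates constraint 3: syllable 2 onset /rwl/ has 3 consonants (> 2) → not permitted
/wir.vov/ — σ1 onset /w/, coda /r/ ok; σ2 onset /v/, coda /v/ ok → permitted
/ja/ — σ1 onset /j/, coda /∅/ ok → permitted
/uwv.fzol/ — violates constraint 1: syllable 1 coda /wv/ has 2 consonants (> 1) → not permitted
/nzep.zoj/ — σ1 onset /nz/ (2C), coda /p/ ok; σ2 onset /z/, coda /j/ ok → permitted
/ne/ — σ1 onset /n/, coda /∅/ ok → permitted
Permitted: /wir.vov/, /ja/, /nzep.zoj/, /ne/ → 4.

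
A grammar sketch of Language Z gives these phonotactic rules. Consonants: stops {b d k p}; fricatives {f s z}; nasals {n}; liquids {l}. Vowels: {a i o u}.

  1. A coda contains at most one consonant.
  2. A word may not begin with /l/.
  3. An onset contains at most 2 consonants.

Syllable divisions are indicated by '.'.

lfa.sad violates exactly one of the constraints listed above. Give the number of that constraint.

2

lfa.sad: word begins with /l/.
This is a violation of constraint 2: "A word may not begin with /l/."
The remaining constraints (1, 3) are satisfied.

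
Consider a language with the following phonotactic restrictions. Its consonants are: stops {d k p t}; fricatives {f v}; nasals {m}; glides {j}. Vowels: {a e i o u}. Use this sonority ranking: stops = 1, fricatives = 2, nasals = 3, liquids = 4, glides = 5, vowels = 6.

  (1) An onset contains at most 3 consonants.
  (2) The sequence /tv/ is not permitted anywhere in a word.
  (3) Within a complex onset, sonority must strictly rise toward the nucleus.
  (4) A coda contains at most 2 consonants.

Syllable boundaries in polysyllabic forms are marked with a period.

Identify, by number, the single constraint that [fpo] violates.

[fpo]: syllable 1 onset /fp/: /f/ (fricative, 2) → /p/ (stop, 1) does not rise.
This is a violation of constraint 3: "Within a complex onset, sonority must strictly rise toward the nucleus."
The remaining constraints (1, 2, 4) are satisfied.

3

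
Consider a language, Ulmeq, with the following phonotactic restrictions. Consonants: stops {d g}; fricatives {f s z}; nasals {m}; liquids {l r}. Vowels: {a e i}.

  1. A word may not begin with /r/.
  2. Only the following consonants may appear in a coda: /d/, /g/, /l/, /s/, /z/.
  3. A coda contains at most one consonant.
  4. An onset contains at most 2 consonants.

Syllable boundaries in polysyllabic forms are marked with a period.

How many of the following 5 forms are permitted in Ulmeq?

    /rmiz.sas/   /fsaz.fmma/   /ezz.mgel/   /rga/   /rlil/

0

/rmiz.sas/ — violates constraint 1: word begins with /r/ → not permitted
/fsaz.fmma/ — violates constraint 4: syllable 2 onset /fmm/ has 3 consonants (> 2) → not permitted
/ezz.mgel/ — violates constraint 3: syllable 1 coda /zz/ has 2 consonants (> 1) → not permitted
/rga/ — violates constraint 1: word begins with /r/ → not permitted
/rlil/ — violates constraint 1: word begins with /r/ → not permitted
No form is permitted → 0.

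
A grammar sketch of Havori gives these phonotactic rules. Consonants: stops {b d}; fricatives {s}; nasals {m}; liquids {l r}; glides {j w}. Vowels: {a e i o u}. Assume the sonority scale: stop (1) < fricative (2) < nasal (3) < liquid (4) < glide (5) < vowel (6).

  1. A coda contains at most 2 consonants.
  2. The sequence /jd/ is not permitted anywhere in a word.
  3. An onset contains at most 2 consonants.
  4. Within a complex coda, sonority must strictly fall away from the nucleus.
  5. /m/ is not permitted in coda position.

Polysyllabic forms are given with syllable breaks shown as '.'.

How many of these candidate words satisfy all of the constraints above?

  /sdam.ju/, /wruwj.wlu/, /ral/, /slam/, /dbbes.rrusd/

1

/sdam.ju/ — violates constraint 5: syllable 1 coda contains /m/ → illicit
/wruwj.wlu/ — violates constraint 4: syllable 1 coda /wj/: /w/ (glide, 5) → /j/ (glide, 5) does not fall → illicit
/ral/ — σ1 onset /r/, coda /l/ ok → licit
/slam/ — violates constraint 5: syllable 1 coda contains /m/ → illicit
/dbbes.rrusd/ — violates constraint 3: syllable 1 onset /dbb/ has 3 consonants (> 2) → illicit
Licit: /ral/ → 1.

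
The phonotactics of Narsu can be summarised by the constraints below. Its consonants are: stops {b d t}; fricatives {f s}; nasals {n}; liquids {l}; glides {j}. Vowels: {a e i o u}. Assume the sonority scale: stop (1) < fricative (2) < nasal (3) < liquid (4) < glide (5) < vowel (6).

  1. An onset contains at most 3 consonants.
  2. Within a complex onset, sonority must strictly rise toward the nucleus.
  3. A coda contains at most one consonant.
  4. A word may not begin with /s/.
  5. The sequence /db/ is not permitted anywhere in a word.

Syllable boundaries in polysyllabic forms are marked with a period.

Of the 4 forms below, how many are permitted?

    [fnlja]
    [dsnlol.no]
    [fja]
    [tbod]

[fnlja] — violates constraint 1: syllable 1 onset /fnlj/ has 4 consonants (> 3) → not permitted
[dsnlol.no] — violates constraint 1: syllable 1 onset /dsnl/ has 4 consonants (> 3) → not permitted
[fja] — σ1 onset /fj/ (2→5 rises), coda /∅/ ok → permitted
[tbod] — violates constraint 2: syllable 1 onset /tb/: /t/ (stop, 1) → /b/ (stop, 1) does not rise → not permitted
Permitted: [fja] → 1.

1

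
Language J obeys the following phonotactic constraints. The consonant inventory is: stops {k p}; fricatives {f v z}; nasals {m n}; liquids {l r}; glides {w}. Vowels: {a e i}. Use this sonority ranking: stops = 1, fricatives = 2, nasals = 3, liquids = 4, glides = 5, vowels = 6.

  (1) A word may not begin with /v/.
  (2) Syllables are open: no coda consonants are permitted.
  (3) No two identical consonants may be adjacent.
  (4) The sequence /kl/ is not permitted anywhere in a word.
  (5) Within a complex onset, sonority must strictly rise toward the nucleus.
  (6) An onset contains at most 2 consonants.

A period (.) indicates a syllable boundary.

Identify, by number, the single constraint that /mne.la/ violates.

/mne.la/: syllable 1 onset /mn/: /m/ (nasal, 3) → /n/ (nasal, 3) does not rise.
This is a violation of constraint 5: "Within a complex onset, sonority must strictly rise toward the nucleus."
The remaining constraints (1, 2, 3, 4, 6) are satisfied.

5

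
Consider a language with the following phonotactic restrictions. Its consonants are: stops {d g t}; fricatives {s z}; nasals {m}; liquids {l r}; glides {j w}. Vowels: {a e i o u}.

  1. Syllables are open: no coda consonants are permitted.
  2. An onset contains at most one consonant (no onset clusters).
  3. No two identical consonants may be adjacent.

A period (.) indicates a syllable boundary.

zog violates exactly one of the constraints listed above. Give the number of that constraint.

zog: syllable 1 coda /g/ has 1 consonant (> 0).
This is a violation of constraint 1: "Syllables are open: no coda consonants are permitted."
The remaining constraints (2, 3) are satisfied.

1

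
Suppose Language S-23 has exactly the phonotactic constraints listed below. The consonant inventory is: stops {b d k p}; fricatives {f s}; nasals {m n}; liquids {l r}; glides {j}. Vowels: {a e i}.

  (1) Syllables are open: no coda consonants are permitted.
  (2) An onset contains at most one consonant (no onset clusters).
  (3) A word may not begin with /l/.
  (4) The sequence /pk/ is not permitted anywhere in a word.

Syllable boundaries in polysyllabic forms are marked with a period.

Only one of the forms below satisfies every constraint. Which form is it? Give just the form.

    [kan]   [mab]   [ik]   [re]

[re]

[kan] — violates constraint 1: syllable 1 coda /n/ has 1 consonant (> 0) → phonotactically illegal
[mab] — violates constraint 1: syllable 1 coda /b/ has 1 consonant (> 0) → phonotactically illegal
[ik] — violates constraint 1: syllable 1 coda /k/ has 1 consonant (> 0) → phonotactically illegal
[re] — σ1 onset /r/, coda /∅/ ok → phonotactically legal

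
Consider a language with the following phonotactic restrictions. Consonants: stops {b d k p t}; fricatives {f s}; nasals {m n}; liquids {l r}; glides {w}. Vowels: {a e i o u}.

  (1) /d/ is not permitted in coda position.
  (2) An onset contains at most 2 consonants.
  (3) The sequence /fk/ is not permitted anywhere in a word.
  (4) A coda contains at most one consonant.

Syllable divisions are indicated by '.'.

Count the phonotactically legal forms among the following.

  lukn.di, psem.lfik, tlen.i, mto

lukn.di — violates constraint 4: syllable 1 coda /kn/ has 2 consonants (> 1) → phonotactically illegal
psem.lfik — σ1 onset /ps/ (2C), coda /m/ ok; σ2 onset /lf/ (2C), coda /k/ ok → phonotactically legal
tlen.i — σ1 onset /tl/ (2C), coda /n/ ok; σ2 onset /∅/, coda /∅/ ok → phonotactically legal
mto — σ1 onset /mt/ (2C), coda /∅/ ok → phonotactically legal
Phonotactically legal: psem.lfik, tlen.i, mto → 3.

3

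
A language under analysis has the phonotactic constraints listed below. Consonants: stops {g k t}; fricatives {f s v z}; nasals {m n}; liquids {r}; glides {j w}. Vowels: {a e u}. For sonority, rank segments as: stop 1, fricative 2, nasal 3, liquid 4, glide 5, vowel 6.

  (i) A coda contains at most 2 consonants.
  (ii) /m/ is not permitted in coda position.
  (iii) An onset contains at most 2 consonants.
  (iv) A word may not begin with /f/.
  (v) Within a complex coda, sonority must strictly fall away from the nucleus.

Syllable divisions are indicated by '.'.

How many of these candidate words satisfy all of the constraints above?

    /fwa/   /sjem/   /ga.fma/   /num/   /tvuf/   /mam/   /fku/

/fwa/ — violates constraint (iv): word begins with /f/ → ill-formed
/sjem/ — violates constraint (ii): syllable 1 coda contains /m/ → ill-formed
/ga.fma/ — σ1 onset /g/, coda /∅/ ok; σ2 onset /fm/ (2C), coda /∅/ ok → well-formed
/num/ — violates constraint (ii): syllable 1 coda contains /m/ → ill-formed
/tvuf/ — σ1 onset /tv/ (2C), coda /f/ ok → well-formed
/mam/ — violates constraint (ii): syllable 1 coda contains /m/ → ill-formed
/fku/ — violates constraint (iv): word begins with /f/ → ill-formed
Well-formed: /ga.fma/, /tvuf/ → 2.

2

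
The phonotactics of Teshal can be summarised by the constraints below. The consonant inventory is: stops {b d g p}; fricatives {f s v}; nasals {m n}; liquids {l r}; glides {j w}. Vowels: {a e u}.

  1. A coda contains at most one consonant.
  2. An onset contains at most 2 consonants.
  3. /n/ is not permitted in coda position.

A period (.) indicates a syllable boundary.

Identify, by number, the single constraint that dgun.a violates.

dgun.a: syllable 1 coda contains /n/.
This is a violation of constraint 3: "/n/ is not permitted in coda position."
The remaining constraints (1, 2) are satisfied.

3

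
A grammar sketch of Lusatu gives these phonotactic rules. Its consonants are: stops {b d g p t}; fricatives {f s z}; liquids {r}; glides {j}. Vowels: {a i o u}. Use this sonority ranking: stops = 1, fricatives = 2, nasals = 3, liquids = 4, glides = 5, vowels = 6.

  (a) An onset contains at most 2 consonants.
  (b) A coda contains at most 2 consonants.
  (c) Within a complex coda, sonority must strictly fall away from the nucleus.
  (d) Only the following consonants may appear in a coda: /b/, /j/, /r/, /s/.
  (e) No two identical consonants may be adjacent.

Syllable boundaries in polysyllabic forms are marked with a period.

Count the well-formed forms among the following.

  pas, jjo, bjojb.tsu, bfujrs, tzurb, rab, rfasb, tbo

6

pas — σ1 onset /p/, coda /s/ ok → well-formed
jjo — violates constraint (e): adjacent identical consonants /jj/ → ill-formed
bjojb.tsu — σ1 onset /bj/ (2C), coda /jb/ (5→1 falls) ok; σ2 onset /ts/ (2C), coda /∅/ ok → well-formed
bfujrs — violates constraint (b): syllable 1 coda /jrs/ has 3 consonants (> 2) → ill-formed
tzurb — σ1 onset /tz/ (2C), coda /rb/ (4→1 falls) ok → well-formed
rab — σ1 onset /r/, coda /b/ ok → well-formed
rfasb — σ1 onset /rf/ (2C), coda /sb/ (2→1 falls) ok → well-formed
tbo — σ1 onset /tb/ (2C), coda /∅/ ok → well-formed
Well-formed: pas, bjojb.tsu, tzurb, rab, rfasb, tbo → 6.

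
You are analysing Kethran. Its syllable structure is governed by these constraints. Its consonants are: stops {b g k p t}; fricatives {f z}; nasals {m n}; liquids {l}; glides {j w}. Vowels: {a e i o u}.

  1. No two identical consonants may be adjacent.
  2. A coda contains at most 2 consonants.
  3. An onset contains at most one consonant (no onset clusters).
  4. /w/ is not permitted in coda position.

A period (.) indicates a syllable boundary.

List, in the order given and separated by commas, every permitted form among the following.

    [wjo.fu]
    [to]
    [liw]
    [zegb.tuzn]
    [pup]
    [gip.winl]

[to], [zegb.tuzn], [pup], [gip.winl]

[wjo.fu] — violates constraint 3: syllable 1 onset /wj/ has 2 consonants (> 1) → not permitted
[to] — σ1 onset /t/, coda /∅/ ok → permitted
[liw] — violates constraint 4: syllable 1 coda contains /w/ → not permitted
[zegb.tuzn] — σ1 onset /z/, coda /gb/ (2C) ok; σ2 onset /t/, coda /zn/ (2C) ok → permitted
[pup] — σ1 onset /p/, coda /p/ ok → permitted
[gip.winl] — σ1 onset /g/, coda /p/ ok; σ2 onset /w/, coda /nl/ (2C) ok → permitted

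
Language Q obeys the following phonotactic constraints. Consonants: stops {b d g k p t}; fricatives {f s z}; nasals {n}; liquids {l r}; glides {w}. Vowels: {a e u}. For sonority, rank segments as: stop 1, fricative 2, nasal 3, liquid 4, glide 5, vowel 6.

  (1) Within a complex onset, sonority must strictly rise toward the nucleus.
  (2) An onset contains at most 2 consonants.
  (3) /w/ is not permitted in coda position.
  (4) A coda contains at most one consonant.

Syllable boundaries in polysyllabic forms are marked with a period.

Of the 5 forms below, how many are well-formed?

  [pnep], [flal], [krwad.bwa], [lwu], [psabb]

[pnep] — σ1 onset /pn/ (1→3 rises), coda /p/ ok → well-formed
[flal] — σ1 onset /fl/ (2→4 rises), coda /l/ ok → well-formed
[krwad.bwa] — violates constraint 2: syllable 1 onset /krw/ has 3 consonants (> 2) → ill-formed
[lwu] — σ1 onset /lw/ (4→5 rises), coda /∅/ ok → well-formed
[psabb] — violates constraint 4: syllable 1 coda /bb/ has 2 consonants (> 1) → ill-formed
Well-formed: [pnep], [flal], [lwu] → 3.

3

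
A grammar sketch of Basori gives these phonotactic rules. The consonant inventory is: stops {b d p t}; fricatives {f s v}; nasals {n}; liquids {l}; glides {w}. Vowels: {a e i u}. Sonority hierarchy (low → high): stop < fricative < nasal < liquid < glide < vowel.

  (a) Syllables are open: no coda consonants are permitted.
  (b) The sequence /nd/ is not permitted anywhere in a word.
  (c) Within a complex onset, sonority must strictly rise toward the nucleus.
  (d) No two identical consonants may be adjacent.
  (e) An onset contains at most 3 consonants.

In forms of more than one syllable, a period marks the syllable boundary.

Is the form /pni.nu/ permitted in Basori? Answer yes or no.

yes

/pni.nu/ — σ1 onset /pn/ (1→3 rises), coda /∅/ ok; σ2 onset /n/, coda /∅/ ok → permitted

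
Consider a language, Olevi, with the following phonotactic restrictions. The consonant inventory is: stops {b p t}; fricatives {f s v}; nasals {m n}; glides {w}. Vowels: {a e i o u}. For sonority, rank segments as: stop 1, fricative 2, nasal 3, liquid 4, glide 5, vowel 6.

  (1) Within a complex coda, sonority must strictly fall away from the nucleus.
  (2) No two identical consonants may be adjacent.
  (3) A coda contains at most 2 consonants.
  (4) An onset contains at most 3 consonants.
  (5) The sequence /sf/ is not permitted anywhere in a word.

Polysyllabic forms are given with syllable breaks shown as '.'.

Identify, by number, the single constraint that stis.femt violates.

stis.femt: contains banned sequence /sf/.
This is a violation of constraint 5: "The sequence /sf/ is not permitted anywhere in a word."
The remaining constraints (1, 2, 3, 4) are satisfied.

5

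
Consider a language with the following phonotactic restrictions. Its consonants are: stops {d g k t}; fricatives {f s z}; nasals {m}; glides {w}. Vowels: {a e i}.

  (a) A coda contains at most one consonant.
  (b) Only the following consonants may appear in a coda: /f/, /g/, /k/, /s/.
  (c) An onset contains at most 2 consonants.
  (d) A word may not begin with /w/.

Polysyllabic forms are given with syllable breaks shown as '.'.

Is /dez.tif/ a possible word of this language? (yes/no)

/dez.tif/ — violates constraint (b): syllable 1 coda contains /z/, which is not a licensed coda consonant → phonotactically illegal

no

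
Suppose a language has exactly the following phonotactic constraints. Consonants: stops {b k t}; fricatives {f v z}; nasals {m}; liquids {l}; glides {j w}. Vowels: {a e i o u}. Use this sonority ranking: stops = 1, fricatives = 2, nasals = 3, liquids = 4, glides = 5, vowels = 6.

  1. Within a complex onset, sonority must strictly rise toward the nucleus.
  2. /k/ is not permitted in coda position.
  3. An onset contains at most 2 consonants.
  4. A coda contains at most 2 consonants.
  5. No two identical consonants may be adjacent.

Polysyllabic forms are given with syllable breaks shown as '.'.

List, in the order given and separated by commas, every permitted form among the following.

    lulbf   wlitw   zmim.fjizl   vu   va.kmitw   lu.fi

zmim.fjizl, vu, va.kmitw, lu.fi

lulbf — violates constraint 4: syllable 1 coda /lbf/ has 3 consonants (> 2) → not permitted
wlitw — violates constraint 1: syllable 1 onset /wl/: /w/ (glide, 5) → /l/ (liquid, 4) does not rise → not permitted
zmim.fjizl — σ1 onset /zm/ (2→3 rises), coda /m/ ok; σ2 onset /fj/ (2→5 rises), coda /zl/ (2C) ok → permitted
vu — σ1 onset /v/, coda /∅/ ok → permitted
va.kmitw — σ1 onset /v/, coda /∅/ ok; σ2 onset /km/ (1→3 rises), coda /tw/ (2C) ok → permitted
lu.fi — σ1 onset /l/, coda /∅/ ok; σ2 onset /f/, coda /∅/ ok → permitted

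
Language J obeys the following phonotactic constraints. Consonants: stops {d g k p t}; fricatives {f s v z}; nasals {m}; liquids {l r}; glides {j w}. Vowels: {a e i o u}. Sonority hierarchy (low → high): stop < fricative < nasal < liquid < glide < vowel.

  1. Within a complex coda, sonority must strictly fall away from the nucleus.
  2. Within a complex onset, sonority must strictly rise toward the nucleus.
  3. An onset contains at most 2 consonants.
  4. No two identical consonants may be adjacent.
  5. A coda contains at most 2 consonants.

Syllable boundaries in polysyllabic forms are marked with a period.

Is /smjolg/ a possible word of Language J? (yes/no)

no

/smjolg/ — violates constraint 3: syllable 1 onset /smj/ has 3 consonants (> 2) → phonotactically illegal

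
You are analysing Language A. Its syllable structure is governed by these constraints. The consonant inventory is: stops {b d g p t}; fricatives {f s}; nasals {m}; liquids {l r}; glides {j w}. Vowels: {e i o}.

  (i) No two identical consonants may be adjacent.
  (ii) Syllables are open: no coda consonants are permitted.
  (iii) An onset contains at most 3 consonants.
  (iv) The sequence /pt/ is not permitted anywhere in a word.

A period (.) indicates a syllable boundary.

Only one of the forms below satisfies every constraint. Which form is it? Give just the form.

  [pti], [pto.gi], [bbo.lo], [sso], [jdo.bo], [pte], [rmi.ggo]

[pti] — violates constraint (iv): contains banned sequence /pt/ → phonotactically illegal
[pto.gi] — violates constraint (iv): contains banned sequence /pt/ → phonotactically illegal
[bbo.lo] — violates constraint (i): adjacent identical consonants /bb/ → phonotactically illegal
[sso] — violates constraint (i): adjacent identical consonants /ss/ → phonotactically illegal
[jdo.bo] — σ1 onset /jd/ (2C), coda /∅/ ok; σ2 onset /b/, coda /∅/ ok → phonotactically legal
[pte] — violates constraint (iv): contains banned sequence /pt/ → phonotactically illegal
[rmi.ggo] — violates constraint (i): adjacent identical consonants /gg/ → phonotactically illegal

[jdo.bo]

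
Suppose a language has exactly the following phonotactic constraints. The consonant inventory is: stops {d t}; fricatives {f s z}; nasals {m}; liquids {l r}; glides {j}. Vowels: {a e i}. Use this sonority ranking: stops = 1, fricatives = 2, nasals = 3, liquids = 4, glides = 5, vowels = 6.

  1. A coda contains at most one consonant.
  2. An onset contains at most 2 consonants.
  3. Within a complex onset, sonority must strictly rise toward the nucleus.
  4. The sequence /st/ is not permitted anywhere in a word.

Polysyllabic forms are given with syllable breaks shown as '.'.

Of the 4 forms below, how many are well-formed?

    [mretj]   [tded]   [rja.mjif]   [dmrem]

1

[mretj] — violates constraint 1: syllable 1 coda /tj/ has 2 consonants (> 1) → ill-formed
[tded] — violates constraint 3: syllable 1 onset /td/: /t/ (stop, 1) → /d/ (stop, 1) does not rise → ill-formed
[rja.mjif] — σ1 onset /rj/ (4→5 rises), coda /∅/ ok; σ2 onset /mj/ (3→5 rises), coda /f/ ok → well-formed
[dmrem] — violates constraint 2: syllable 1 onset /dmr/ has 3 consonants (> 2) → ill-formed
Well-formed: [rja.mjif] → 1.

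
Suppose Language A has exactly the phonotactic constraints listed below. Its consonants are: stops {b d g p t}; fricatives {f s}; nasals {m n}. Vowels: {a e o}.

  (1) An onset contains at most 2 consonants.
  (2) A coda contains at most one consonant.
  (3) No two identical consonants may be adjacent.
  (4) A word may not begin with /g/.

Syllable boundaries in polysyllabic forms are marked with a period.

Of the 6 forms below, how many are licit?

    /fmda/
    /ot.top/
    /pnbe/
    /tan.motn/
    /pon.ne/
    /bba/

/fmda/ — violates constraint 1: syllable 1 onset /fmd/ has 3 consonants (> 2) → illicit
/ot.top/ — violates constraint 3: adjacent identical consonants /tt/ → illicit
/pnbe/ — violates constraint 1: syllable 1 onset /pnb/ has 3 consonants (> 2) → illicit
/tan.motn/ — violates constraint 2: syllable 2 coda /tn/ has 2 consonants (> 1) → illicit
/pon.ne/ — violates constraint 3: adjacent identical consonants /nn/ → illicit
/bba/ — violates constraint 3: adjacent identical consonants /bb/ → illicit
No form is licit → 0.

0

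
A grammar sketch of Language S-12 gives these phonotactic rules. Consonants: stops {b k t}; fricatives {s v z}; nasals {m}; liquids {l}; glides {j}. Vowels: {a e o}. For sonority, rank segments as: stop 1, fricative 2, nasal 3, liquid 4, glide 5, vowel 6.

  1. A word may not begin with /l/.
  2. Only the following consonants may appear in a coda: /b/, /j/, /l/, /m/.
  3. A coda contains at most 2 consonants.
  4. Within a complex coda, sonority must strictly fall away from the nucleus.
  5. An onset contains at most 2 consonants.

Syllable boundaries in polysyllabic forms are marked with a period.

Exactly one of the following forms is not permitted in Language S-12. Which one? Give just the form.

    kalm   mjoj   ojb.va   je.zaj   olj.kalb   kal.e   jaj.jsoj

kalm — σ1 onset /k/, coda /lm/ (4→3 falls) ok → permitted
mjoj — σ1 onset /mj/ (2C), coda /j/ ok → permitted
ojb.va — σ1 onset /∅/, coda /jb/ (5→1 falls) ok; σ2 onset /v/, coda /∅/ ok → permitted
je.zaj — σ1 onset /j/, coda /∅/ ok; σ2 onset /z/, coda /j/ ok → permitted
olj.kalb — violates constraint 4: syllable 1 coda /lj/: /l/ (liquid, 4) → /j/ (glide, 5) does not fall → not permitted
kal.e — σ1 onset /k/, coda /l/ ok; σ2 onset /∅/, coda /∅/ ok → permitted
jaj.jsoj — σ1 onset /j/, coda /j/ ok; σ2 onset /js/ (2C), coda /j/ ok → permitted

olj.kalb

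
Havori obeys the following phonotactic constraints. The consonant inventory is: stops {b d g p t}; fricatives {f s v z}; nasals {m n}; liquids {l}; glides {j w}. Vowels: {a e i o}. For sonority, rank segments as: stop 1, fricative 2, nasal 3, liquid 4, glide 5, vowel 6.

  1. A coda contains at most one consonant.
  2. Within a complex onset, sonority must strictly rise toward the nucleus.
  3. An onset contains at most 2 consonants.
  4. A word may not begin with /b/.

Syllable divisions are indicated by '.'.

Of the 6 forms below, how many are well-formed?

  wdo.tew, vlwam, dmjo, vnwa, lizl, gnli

wdo.tew — violates constraint 2: syllable 1 onset /wd/: /w/ (glide, 5) → /d/ (stop, 1) does not rise → ill-formed
vlwam — violates constraint 3: syllable 1 onset /vlw/ has 3 consonants (> 2) → ill-formed
dmjo — violates constraint 3: syllable 1 onset /dmj/ has 3 consonants (> 2) → ill-formed
vnwa — violates constraint 3: syllable 1 onset /vnw/ has 3 consonants (> 2) → ill-formed
lizl — violates constraint 1: syllable 1 coda /zl/ has 2 consonants (> 1) → ill-formed
gnli — violates constraint 3: syllable 1 onset /gnl/ has 3 consonants (> 2) → ill-formed
No form is well-formed → 0.

0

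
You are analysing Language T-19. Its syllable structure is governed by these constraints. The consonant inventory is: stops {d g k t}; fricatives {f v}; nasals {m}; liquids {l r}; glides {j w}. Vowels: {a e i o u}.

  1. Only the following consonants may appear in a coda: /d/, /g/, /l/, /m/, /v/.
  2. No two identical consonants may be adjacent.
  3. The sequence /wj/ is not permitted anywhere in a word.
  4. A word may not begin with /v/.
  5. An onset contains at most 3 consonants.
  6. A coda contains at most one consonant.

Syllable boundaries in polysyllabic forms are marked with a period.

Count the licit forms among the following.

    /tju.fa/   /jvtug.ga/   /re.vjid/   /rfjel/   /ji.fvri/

/tju.fa/ — σ1 onset /tj/ (2C), coda /∅/ ok; σ2 onset /f/, coda /∅/ ok → licit
/jvtug.ga/ — violates constraint 2: adjacent identical consonants /gg/ → illicit
/re.vjid/ — σ1 onset /r/, coda /∅/ ok; σ2 onset /vj/ (2C), coda /d/ ok → licit
/rfjel/ — σ1 onset /rfj/ (3C), coda /l/ ok → licit
/ji.fvri/ — σ1 onset /j/, coda /∅/ ok; σ2 onset /fvr/ (3C), coda /∅/ ok → licit
Licit: /tju.fa/, /re.vjid/, /rfjel/, /ji.fvri/ → 4.

4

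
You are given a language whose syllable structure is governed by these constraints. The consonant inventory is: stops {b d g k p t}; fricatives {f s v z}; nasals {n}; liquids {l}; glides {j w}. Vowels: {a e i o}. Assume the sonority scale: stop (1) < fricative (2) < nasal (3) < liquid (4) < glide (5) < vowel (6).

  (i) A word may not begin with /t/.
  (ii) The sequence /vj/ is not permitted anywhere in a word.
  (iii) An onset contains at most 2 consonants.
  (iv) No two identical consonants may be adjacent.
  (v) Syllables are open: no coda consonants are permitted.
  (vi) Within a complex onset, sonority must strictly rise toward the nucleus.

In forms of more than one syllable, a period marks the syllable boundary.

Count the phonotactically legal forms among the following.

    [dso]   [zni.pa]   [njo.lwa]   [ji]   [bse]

[dso] — σ1 onset /ds/ (1→2 rises), coda /∅/ ok → phonotactically legal
[zni.pa] — σ1 onset /zn/ (2→3 rises), coda /∅/ ok; σ2 onset /p/, coda /∅/ ok → phonotactically legal
[njo.lwa] — σ1 onset /nj/ (3→5 rises), coda /∅/ ok; σ2 onset /lw/ (4→5 rises), coda /∅/ ok → phonotactically legal
[ji] — σ1 onset /j/, coda /∅/ ok → phonotactically legal
[bse] — σ1 onset /bs/ (1→2 rises), coda /∅/ ok → phonotactically legal
Phonotactically legal: [dso], [zni.pa], [njo.lwa], [ji], [bse] → 5.

5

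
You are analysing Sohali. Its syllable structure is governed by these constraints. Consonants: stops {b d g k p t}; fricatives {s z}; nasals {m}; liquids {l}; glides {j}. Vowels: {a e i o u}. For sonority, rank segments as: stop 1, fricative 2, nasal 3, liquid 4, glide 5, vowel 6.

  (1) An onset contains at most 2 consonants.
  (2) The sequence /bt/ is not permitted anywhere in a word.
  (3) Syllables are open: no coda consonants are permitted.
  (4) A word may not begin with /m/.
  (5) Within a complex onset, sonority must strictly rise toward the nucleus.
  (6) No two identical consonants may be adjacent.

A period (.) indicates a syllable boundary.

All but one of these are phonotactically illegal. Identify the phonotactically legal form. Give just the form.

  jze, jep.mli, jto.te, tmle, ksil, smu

smu

jze — violates constraint 5: syllable 1 onset /jz/: /j/ (glide, 5) → /z/ (fricative, 2) does not rise → phonotactically illegal
jep.mli — violates constraint 3: syllable 1 coda /p/ has 1 consonant (> 0) → phonotactically illegal
jto.te — violates constraint 5: syllable 1 onset /jt/: /j/ (glide, 5) → /t/ (stop, 1) does not rise → phonotactically illegal
tmle — violates constraint 1: syllable 1 onset /tml/ has 3 consonants (> 2) → phonotactically illegal
ksil — violates constraint 3: syllable 1 coda /l/ has 1 consonant (> 0) → phonotactically illegal
smu — σ1 onset /sm/ (2→3 rises), coda /∅/ ok → phonotactically legal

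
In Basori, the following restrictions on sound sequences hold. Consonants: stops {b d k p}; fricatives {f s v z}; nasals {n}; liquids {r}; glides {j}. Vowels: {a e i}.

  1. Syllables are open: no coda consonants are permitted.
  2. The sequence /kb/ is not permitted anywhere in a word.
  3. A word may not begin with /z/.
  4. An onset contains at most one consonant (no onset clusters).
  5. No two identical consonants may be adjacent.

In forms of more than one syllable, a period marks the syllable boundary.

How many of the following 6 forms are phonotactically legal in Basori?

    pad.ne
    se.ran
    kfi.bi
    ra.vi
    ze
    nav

pad.ne — violates constraint 1: syllable 1 coda /d/ has 1 consonant (> 0) → phonotactically illegal
se.ran — violates constraint 1: syllable 2 coda /n/ has 1 consonant (> 0) → phonotactically illegal
kfi.bi — violates constraint 4: syllable 1 onset /kf/ has 2 consonants (> 1) → phonotactically illegal
ra.vi — σ1 onset /r/, coda /∅/ ok; σ2 onset /v/, coda /∅/ ok → phonotactically legal
ze — violates constraint 3: word begins with /z/ → phonotactically illegal
nav — violates constraint 1: syllable 1 coda /v/ has 1 consonant (> 0) → phonotactically illegal
Phonotactically legal: ra.vi → 1.

1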